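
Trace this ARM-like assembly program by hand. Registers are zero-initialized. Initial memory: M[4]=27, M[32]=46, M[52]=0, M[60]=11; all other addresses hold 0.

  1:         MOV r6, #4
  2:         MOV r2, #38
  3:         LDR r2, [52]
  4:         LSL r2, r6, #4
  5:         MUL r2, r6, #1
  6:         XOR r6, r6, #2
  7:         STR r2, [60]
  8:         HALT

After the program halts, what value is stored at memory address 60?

MOV r6, #4 → r6=4
MOV r2, #38 → r2=38
LDR r2, [52] → r2=M[52]=0
LSL r2, r6, #4 → r2=4<<4=64
MUL r2, r6, #1 → r2=4*1=4
XOR r6, r6, #2 → r6=4^2=6
STR r2, [60] → M[60]=4
halt.

4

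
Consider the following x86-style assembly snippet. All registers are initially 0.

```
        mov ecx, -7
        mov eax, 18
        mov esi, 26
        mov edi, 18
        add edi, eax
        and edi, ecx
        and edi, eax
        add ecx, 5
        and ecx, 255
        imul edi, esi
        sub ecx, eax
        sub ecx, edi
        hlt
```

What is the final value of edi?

0

ecx=-7
eax=18
esi=26
edi=18
edi=18+18=36
edi=36&(-7)=32
edi=32&18=0
ecx=(-7)+5=-2
ecx=(-2)&255=254
edi=0*26=0
ecx=254-18=236
ecx=236-0=236
halt.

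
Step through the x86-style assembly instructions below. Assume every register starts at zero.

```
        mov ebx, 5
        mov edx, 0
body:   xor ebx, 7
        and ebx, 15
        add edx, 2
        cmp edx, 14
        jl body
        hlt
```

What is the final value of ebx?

2

ebx=5
edx=0
ebx=5^7=2
ebx=2&15=2
edx=0+2=2
cmp edx, 14  (cmp 2,14)
jl body: taken
ebx=2^7=5
ebx=5&15=5
edx=2+2=4
cmp edx, 14  (cmp 4,14)
jl body: taken
ebx=5^7=2
ebx=2&15=2
edx=4+2=6
cmp edx, 14  (cmp 6,14)
jl body: taken
ebx=2^7=5
ebx=5&15=5
edx=6+2=8
cmp edx, 14  (cmp 8,14)
jl body: taken
ebx=5^7=2
ebx=2&15=2
edx=8+2=10
cmp edx, 14  (cmp 10,14)
jl body: taken
ebx=2^7=5
ebx=5&15=5
edx=10+2=12
cmp edx, 14  (cmp 12,14)
jl body: taken
ebx=5^7=2
ebx=2&15=2
edx=12+2=14
cmp edx, 14  (cmp 14,14)
jl body: not taken
halt.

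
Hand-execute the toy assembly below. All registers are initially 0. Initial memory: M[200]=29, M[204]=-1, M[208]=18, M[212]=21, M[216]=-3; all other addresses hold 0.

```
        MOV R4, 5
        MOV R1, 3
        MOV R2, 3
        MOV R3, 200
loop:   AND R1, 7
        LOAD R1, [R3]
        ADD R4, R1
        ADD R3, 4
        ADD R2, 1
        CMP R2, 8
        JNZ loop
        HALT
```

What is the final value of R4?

R4=5
R1=3
R2=3
R3=200
R1=3&7=3
R1=M[200]=29
R4=5+29=34
R3=200+4=204
R2=3+1=4
CMP R2, 8  (cmp 4,8)
JNZ loop: taken
R1=29&7=5
R1=M[204]=-1
R4=34+(-1)=33
R3=204+4=208
R2=4+1=5
CMP R2, 8  (cmp 5,8)
JNZ loop: taken
R1=(-1)&7=7
R1=M[208]=18
R4=33+18=51
R3=208+4=212
R2=5+1=6
CMP R2, 8  (cmp 6,8)
JNZ loop: taken
R1=18&7=2
R1=M[212]=21
R4=51+21=72
R3=212+4=216
R2=6+1=7
CMP R2, 8  (cmp 7,8)
JNZ loop: taken
R1=21&7=5
R1=M[216]=-3
R4=72+(-3)=69
R3=216+4=220
R2=7+1=8
CMP R2, 8  (cmp 8,8)
JNZ loop: not taken
halt.

69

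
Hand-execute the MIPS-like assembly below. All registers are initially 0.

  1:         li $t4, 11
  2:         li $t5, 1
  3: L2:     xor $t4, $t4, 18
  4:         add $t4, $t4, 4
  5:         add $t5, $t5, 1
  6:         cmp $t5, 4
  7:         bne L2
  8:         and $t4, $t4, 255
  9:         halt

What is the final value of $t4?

5

after li $t4, 11: $t4=11
after li $t5, 1: $t5=1
after xor $t4, $t4, 18: $t4=11^18=25
after add $t4, $t4, 4: $t4=25+4=29
after add $t5, $t5, 1: $t5=1+1=2
cmp $t5, 4  (cmp 2,4)
bne L2: taken
after xor $t4, $t4, 18: $t4=29^18=15
after add $t4, $t4, 4: $t4=15+4=19
after add $t5, $t5, 1: $t5=2+1=3
cmp $t5, 4  (cmp 3,4)
bne L2: taken
after xor $t4, $t4, 18: $t4=19^18=1
after add $t4, $t4, 4: $t4=1+4=5
after add $t5, $t5, 1: $t5=3+1=4
cmp $t5, 4  (cmp 4,4)
bne L2: not taken
after and $t4, $t4, 255: $t4=5&255=5
halt.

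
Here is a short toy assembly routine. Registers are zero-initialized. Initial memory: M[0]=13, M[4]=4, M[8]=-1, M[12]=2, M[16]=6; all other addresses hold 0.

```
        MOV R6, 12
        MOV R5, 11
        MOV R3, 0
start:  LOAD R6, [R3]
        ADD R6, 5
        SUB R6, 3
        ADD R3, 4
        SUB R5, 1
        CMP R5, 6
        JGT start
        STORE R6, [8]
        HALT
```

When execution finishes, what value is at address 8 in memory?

after MOV R6, 12: R6=12
after MOV R5, 11: R5=11
after MOV R3, 0: R3=0
after LOAD R6, [R3]: R6=M[0]=13
after ADD R6, 5: R6=13+5=18
after SUB R6, 3: R6=18-3=15
after ADD R3, 4: R3=0+4=4
after SUB R5, 1: R5=11-1=10
CMP R5, 6  (cmp 10,6)
JGT start: taken
after LOAD R6, [R3]: R6=M[4]=4
after ADD R6, 5: R6=4+5=9
after SUB R6, 3: R6=9-3=6
after ADD R3, 4: R3=4+4=8
after SUB R5, 1: R5=10-1=9
CMP R5, 6  (cmp 9,6)
JGT start: taken
after LOAD R6, [R3]: R6=M[8]=-1
after ADD R6, 5: R6=(-1)+5=4
after SUB R6, 3: R6=4-3=1
after ADD R3, 4: R3=8+4=12
after SUB R5, 1: R5=9-1=8
CMP R5, 6  (cmp 8,6)
JGT start: taken
after LOAD R6, [R3]: R6=M[12]=2
after ADD R6, 5: R6=2+5=7
after SUB R6, 3: R6=7-3=4
after ADD R3, 4: R3=12+4=16
after SUB R5, 1: R5=8-1=7
CMP R5, 6  (cmp 7,6)
JGT start: taken
after LOAD R6, [R3]: R6=M[16]=6
after ADD R6, 5: R6=6+5=11
after SUB R6, 3: R6=11-3=8
after ADD R3, 4: R3=16+4=20
after SUB R5, 1: R5=7-1=6
CMP R5, 6  (cmp 6,6)
JGT start: not taken
STORE R6, [8] → M[8]=8
halt.

8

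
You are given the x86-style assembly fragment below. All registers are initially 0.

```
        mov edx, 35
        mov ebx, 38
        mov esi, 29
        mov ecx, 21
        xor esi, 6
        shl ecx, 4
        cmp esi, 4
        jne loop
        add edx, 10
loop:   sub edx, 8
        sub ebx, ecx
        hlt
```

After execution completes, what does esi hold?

27

after mov edx, 35: edx=35
after mov ebx, 38: ebx=38
after mov esi, 29: esi=29
after mov ecx, 21: ecx=21
after xor esi, 6: esi=29^6=27
after shl ecx, 4: ecx=21<<4=336
cmp esi, 4  (cmp 27,4)
jne loop: taken
after sub edx, 8: edx=35-8=27
after sub ebx, ecx: ebx=38-336=-298
halt.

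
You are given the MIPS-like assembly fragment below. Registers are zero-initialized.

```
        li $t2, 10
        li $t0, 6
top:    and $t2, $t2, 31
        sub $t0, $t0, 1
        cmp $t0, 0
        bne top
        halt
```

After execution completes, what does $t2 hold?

li $t2, 10 → $t2=10
li $t0, 6 → $t0=6
and $t2, $t2, 31 → $t2=10&31=10
sub $t0, $t0, 1 → $t0=6-1=5
cmp $t0, 0  (cmp 5,0)
bne top: taken
and $t2, $t2, 31 → $t2=10&31=10
sub $t0, $t0, 1 → $t0=5-1=4
cmp $t0, 0  (cmp 4,0)
bne top: taken
and $t2, $t2, 31 → $t2=10&31=10
sub $t0, $t0, 1 → $t0=4-1=3
cmp $t0, 0  (cmp 3,0)
bne top: taken
and $t2, $t2, 31 → $t2=10&31=10
sub $t0, $t0, 1 → $t0=3-1=2
cmp $t0, 0  (cmp 2,0)
bne top: taken
and $t2, $t2, 31 → $t2=10&31=10
sub $t0, $t0, 1 → $t0=2-1=1
cmp $t0, 0  (cmp 1,0)
bne top: taken
and $t2, $t2, 31 → $t2=10&31=10
sub $t0, $t0, 1 → $t0=1-1=0
cmp $t0, 0  (cmp 0,0)
bne top: not taken
halt.

10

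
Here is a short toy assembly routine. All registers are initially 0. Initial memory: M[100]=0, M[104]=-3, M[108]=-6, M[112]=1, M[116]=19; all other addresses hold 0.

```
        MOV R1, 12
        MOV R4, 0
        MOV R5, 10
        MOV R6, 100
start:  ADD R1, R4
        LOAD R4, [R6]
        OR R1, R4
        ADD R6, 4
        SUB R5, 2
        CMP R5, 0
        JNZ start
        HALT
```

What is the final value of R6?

after MOV R1, 12: R1=12
after MOV R4, 0: R4=0
after MOV R5, 10: R5=10
after MOV R6, 100: R6=100
after ADD R1, R4: R1=12+0=12
after LOAD R4, [R6]: R4=M[100]=0
after OR R1, R4: R1=12|0=12
after ADD R6, 4: R6=100+4=104
after SUB R5, 2: R5=10-2=8
CMP R5, 0  (cmp 8,0)
JNZ start: taken
after ADD R1, R4: R1=12+0=12
after LOAD R4, [R6]: R4=M[104]=-3
after OR R1, R4: R1=12|(-3)=-3
after ADD R6, 4: R6=104+4=108
after SUB R5, 2: R5=8-2=6
CMP R5, 0  (cmp 6,0)
JNZ start: taken
after ADD R1, R4: R1=(-3)+(-3)=-6
after LOAD R4, [R6]: R4=M[108]=-6
after OR R1, R4: R1=(-6)|(-6)=-6
after ADD R6, 4: R6=108+4=112
after SUB R5, 2: R5=6-2=4
CMP R5, 0  (cmp 4,0)
JNZ start: taken
after ADD R1, R4: R1=(-6)+(-6)=-12
after LOAD R4, [R6]: R4=M[112]=1
after OR R1, R4: R1=(-12)|1=-11
after ADD R6, 4: R6=112+4=116
after SUB R5, 2: R5=4-2=2
CMP R5, 0  (cmp 2,0)
JNZ start: taken
after ADD R1, R4: R1=(-11)+1=-10
after LOAD R4, [R6]: R4=M[116]=19
after OR R1, R4: R1=(-10)|19=-9
after ADD R6, 4: R6=116+4=120
after SUB R5, 2: R5=2-2=0
CMP R5, 0  (cmp 0,0)
JNZ start: not taken
halt.

120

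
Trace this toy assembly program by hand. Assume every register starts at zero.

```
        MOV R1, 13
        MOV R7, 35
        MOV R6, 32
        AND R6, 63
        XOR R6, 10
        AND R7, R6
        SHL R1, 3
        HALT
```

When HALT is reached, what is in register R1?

MOV R1, 13 → R1=13
MOV R7, 35 → R7=35
MOV R6, 32 → R6=32
AND R6, 63 → R6=32&63=32
XOR R6, 10 → R6=32^10=42
AND R7, R6 → R7=35&42=34
SHL R1, 3 → R1=13<<3=104
halt.

104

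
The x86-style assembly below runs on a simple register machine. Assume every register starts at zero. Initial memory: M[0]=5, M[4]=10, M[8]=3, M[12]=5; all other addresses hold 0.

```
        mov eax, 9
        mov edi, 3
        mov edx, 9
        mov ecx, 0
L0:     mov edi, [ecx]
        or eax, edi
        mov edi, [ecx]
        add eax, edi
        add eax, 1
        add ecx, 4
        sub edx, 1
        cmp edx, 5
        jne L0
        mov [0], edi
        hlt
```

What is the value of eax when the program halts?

53

after mov eax, 9: eax=9
after mov edi, 3: edi=3
after mov edx, 9: edx=9
after mov ecx, 0: ecx=0
after mov edi, [ecx]: edi=M[0]=5
after or eax, edi: eax=9|5=13
after mov edi, [ecx]: edi=M[0]=5
after add eax, edi: eax=13+5=18
after add eax, 1: eax=18+1=19
after add ecx, 4: ecx=0+4=4
after sub edx, 1: edx=9-1=8
cmp edx, 5  (cmp 8,5)
jne L0: taken
after mov edi, [ecx]: edi=M[4]=10
after or eax, edi: eax=19|10=27
after mov edi, [ecx]: edi=M[4]=10
after add eax, edi: eax=27+10=37
after add eax, 1: eax=37+1=38
after add ecx, 4: ecx=4+4=8
after sub edx, 1: edx=8-1=7
cmp edx, 5  (cmp 7,5)
jne L0: taken
after mov edi, [ecx]: edi=M[8]=3
after or eax, edi: eax=38|3=39
after mov edi, [ecx]: edi=M[8]=3
after add eax, edi: eax=39+3=42
after add eax, 1: eax=42+1=43
after add ecx, 4: ecx=8+4=12
after sub edx, 1: edx=7-1=6
cmp edx, 5  (cmp 6,5)
jne L0: taken
after mov edi, [ecx]: edi=M[12]=5
after or eax, edi: eax=43|5=47
after mov edi, [ecx]: edi=M[12]=5
after add eax, edi: eax=47+5=52
after add eax, 1: eax=52+1=53
after add ecx, 4: ecx=12+4=16
after sub edx, 1: edx=6-1=5
cmp edx, 5  (cmp 5,5)
jne L0: not taken
mov [0], edi → M[0]=5
halt.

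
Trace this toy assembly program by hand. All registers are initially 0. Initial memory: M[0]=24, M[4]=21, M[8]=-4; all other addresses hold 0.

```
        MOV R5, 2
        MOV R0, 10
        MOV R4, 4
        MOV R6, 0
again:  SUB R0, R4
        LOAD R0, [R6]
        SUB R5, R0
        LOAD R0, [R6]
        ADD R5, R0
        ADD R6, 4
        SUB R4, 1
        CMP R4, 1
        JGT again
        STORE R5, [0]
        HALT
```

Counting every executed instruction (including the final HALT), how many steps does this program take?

33

R5=2
R0=10
R4=4
R6=0
R0=10-4=6
R0=M[0]=24
R5=2-24=-22
R0=M[0]=24
R5=(-22)+24=2
R6=0+4=4
R4=4-1=3
CMP R4, 1  (cmp 3,1)
JGT again: taken
R0=24-3=21
R0=M[4]=21
R5=2-21=-19
R0=M[4]=21
R5=(-19)+21=2
R6=4+4=8
R4=3-1=2
CMP R4, 1  (cmp 2,1)
JGT again: taken
R0=21-2=19
R0=M[8]=-4
R5=2-(-4)=6
R0=M[8]=-4
R5=6+(-4)=2
R6=8+4=12
R4=2-1=1
CMP R4, 1  (cmp 1,1)
JGT again: not taken
STORE R5, [0] → M[0]=2
halt.
Total executed instructions: 33.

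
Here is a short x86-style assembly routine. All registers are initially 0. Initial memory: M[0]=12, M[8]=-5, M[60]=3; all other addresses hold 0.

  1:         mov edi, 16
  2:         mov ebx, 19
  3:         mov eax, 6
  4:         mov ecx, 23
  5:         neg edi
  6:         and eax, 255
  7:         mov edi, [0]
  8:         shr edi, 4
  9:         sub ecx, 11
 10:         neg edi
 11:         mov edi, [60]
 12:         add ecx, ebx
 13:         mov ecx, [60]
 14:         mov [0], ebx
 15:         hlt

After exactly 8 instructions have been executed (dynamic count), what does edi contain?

0

after mov edi, 16: edi=16
after mov ebx, 19: ebx=19
after mov eax, 6: eax=6
after mov ecx, 23: ecx=23
after neg edi: edi=-(16)=-16
after and eax, 255: eax=6&255=6
after mov edi, [0]: edi=M[0]=12
after shr edi, 4: edi=12>>4=0
After step 8: edi = 0.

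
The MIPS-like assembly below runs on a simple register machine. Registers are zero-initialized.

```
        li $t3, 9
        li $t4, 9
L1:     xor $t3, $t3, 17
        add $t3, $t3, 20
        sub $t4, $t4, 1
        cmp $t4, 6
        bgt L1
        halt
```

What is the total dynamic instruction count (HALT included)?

after li $t3, 9: $t3=9
after li $t4, 9: $t4=9
after xor $t3, $t3, 17: $t3=9^17=24
after add $t3, $t3, 20: $t3=24+20=44
after sub $t4, $t4, 1: $t4=9-1=8
cmp $t4, 6  (cmp 8,6)
bgt L1: taken
after xor $t3, $t3, 17: $t3=44^17=61
after add $t3, $t3, 20: $t3=61+20=81
after sub $t4, $t4, 1: $t4=8-1=7
cmp $t4, 6  (cmp 7,6)
bgt L1: taken
after xor $t3, $t3, 17: $t3=81^17=64
after add $t3, $t3, 20: $t3=64+20=84
after sub $t4, $t4, 1: $t4=7-1=6
cmp $t4, 6  (cmp 6,6)
bgt L1: not taken
halt.
Total executed instructions: 18.

18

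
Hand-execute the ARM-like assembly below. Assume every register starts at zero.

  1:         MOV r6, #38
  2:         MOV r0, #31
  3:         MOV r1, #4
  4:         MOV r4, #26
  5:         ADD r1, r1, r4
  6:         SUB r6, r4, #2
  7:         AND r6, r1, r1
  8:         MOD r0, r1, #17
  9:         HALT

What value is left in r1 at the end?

30

r6=38
r0=31
r1=4
r4=26
r1=4+26=30
r6=26-2=24
r6=30&30=30
r0=30%17=13
halt.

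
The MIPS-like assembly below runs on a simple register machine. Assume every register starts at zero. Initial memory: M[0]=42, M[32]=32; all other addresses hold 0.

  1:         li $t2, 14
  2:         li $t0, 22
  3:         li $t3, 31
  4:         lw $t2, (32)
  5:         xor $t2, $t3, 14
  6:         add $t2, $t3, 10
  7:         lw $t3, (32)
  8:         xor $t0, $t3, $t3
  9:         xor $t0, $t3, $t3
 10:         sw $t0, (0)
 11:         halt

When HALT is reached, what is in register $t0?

li $t2, 14 → $t2=14
li $t0, 22 → $t0=22
li $t3, 31 → $t3=31
lw $t2, (32) → $t2=M[32]=32
xor $t2, $t3, 14 → $t2=31^14=17
add $t2, $t3, 10 → $t2=31+10=41
lw $t3, (32) → $t3=M[32]=32
xor $t0, $t3, $t3 → $t0=32^32=0
xor $t0, $t3, $t3 → $t0=32^32=0
sw $t0, (0) → M[0]=0
halt.

0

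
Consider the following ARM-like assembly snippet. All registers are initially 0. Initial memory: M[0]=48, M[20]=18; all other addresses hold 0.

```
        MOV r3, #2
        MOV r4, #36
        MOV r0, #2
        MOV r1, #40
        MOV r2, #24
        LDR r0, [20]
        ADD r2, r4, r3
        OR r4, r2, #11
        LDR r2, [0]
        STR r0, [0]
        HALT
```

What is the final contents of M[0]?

18

r3=2
r4=36
r0=2
r1=40
r2=24
r0=M[20]=18
r2=36+2=38
r4=38|11=47
r2=M[0]=48
STR r0, [0] → M[0]=18
halt.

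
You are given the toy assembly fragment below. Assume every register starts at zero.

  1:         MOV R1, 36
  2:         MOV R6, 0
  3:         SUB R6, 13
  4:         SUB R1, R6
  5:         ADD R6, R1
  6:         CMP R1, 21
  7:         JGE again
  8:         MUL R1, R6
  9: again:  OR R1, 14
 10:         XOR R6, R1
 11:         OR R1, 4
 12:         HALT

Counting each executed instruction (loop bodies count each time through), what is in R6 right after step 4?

after MOV R1, 36: R1=36
after MOV R6, 0: R6=0
after SUB R6, 13: R6=0-13=-13
after SUB R1, R6: R1=36-(-13)=49
After step 4: R6 = -13.

-13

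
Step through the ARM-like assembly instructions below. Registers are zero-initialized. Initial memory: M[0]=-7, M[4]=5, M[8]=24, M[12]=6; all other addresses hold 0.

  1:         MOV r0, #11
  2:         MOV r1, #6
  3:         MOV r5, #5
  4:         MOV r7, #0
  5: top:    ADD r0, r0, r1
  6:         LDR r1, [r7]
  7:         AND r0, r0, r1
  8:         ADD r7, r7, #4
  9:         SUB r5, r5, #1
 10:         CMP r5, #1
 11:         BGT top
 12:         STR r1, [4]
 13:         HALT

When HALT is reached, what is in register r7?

MOV r0, #11 → r0=11
MOV r1, #6 → r1=6
MOV r5, #5 → r5=5
MOV r7, #0 → r7=0
ADD r0, r0, r1 → r0=11+6=17
LDR r1, [r7] → r1=M[0]=-7
AND r0, r0, r1 → r0=17&(-7)=17
ADD r7, r7, #4 → r7=0+4=4
SUB r5, r5, #1 → r5=5-1=4
CMP r5, #1  (cmp 4,1)
BGT top: taken
ADD r0, r0, r1 → r0=17+(-7)=10
LDR r1, [r7] → r1=M[4]=5
AND r0, r0, r1 → r0=10&5=0
ADD r7, r7, #4 → r7=4+4=8
SUB r5, r5, #1 → r5=4-1=3
CMP r5, #1  (cmp 3,1)
BGT top: taken
ADD r0, r0, r1 → r0=0+5=5
LDR r1, [r7] → r1=M[8]=24
AND r0, r0, r1 → r0=5&24=0
ADD r7, r7, #4 → r7=8+4=12
SUB r5, r5, #1 → r5=3-1=2
CMP r5, #1  (cmp 2,1)
BGT top: taken
ADD r0, r0, r1 → r0=0+24=24
LDR r1, [r7] → r1=M[12]=6
AND r0, r0, r1 → r0=24&6=0
ADD r7, r7, #4 → r7=12+4=16
SUB r5, r5, #1 → r5=2-1=1
CMP r5, #1  (cmp 1,1)
BGT top: not taken
STR r1, [4] → M[4]=6
halt.

16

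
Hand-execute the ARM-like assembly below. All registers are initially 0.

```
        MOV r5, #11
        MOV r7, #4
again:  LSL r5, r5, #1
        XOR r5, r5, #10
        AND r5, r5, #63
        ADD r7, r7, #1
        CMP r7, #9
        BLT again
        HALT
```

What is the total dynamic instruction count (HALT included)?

r5=11
r7=4
r5=11<<1=22
r5=22^10=28
r5=28&63=28
r7=4+1=5
CMP r7, #9  (cmp 5,9)
BLT again: taken
r5=28<<1=56
r5=56^10=50
r5=50&63=50
r7=5+1=6
CMP r7, #9  (cmp 6,9)
BLT again: taken
r5=50<<1=100
r5=100^10=110
r5=110&63=46
r7=6+1=7
CMP r7, #9  (cmp 7,9)
BLT again: taken
r5=46<<1=92
r5=92^10=86
r5=86&63=22
r7=7+1=8
CMP r7, #9  (cmp 8,9)
BLT again: taken
r5=22<<1=44
r5=44^10=38
r5=38&63=38
r7=8+1=9
CMP r7, #9  (cmp 9,9)
BLT again: not taken
halt.
Total executed instructions: 33.

33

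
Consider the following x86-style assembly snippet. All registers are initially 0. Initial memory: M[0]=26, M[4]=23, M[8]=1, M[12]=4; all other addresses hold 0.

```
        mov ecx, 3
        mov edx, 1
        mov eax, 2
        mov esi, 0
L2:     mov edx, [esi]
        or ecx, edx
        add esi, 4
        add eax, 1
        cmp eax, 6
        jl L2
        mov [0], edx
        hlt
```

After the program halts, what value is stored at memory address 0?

4

mov ecx, 3 → ecx=3
mov edx, 1 → edx=1
mov eax, 2 → eax=2
mov esi, 0 → esi=0
mov edx, [esi] → edx=M[0]=26
or ecx, edx → ecx=3|26=27
add esi, 4 → esi=0+4=4
add eax, 1 → eax=2+1=3
cmp eax, 6  (cmp 3,6)
jl L2: taken
mov edx, [esi] → edx=M[4]=23
or ecx, edx → ecx=27|23=31
add esi, 4 → esi=4+4=8
add eax, 1 → eax=3+1=4
cmp eax, 6  (cmp 4,6)
jl L2: taken
mov edx, [esi] → edx=M[8]=1
or ecx, edx → ecx=31|1=31
add esi, 4 → esi=8+4=12
add eax, 1 → eax=4+1=5
cmp eax, 6  (cmp 5,6)
jl L2: taken
mov edx, [esi] → edx=M[12]=4
or ecx, edx → ecx=31|4=31
add esi, 4 → esi=12+4=16
add eax, 1 → eax=5+1=6
cmp eax, 6  (cmp 6,6)
jl L2: not taken
mov [0], edx → M[0]=4
halt.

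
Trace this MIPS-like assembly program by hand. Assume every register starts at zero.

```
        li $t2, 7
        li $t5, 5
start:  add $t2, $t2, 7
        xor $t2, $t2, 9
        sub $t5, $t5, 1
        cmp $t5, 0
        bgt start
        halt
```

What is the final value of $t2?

$t2=7
$t5=5
$t2=7+7=14
$t2=14^9=7
$t5=5-1=4
cmp $t5, 0  (cmp 4,0)
bgt start: taken
$t2=7+7=14
$t2=14^9=7
$t5=4-1=3
cmp $t5, 0  (cmp 3,0)
bgt start: taken
$t2=7+7=14
$t2=14^9=7
$t5=3-1=2
cmp $t5, 0  (cmp 2,0)
bgt start: taken
$t2=7+7=14
$t2=14^9=7
$t5=2-1=1
cmp $t5, 0  (cmp 1,0)
bgt start: taken
$t2=7+7=14
$t2=14^9=7
$t5=1-1=0
cmp $t5, 0  (cmp 0,0)
bgt start: not taken
halt.

7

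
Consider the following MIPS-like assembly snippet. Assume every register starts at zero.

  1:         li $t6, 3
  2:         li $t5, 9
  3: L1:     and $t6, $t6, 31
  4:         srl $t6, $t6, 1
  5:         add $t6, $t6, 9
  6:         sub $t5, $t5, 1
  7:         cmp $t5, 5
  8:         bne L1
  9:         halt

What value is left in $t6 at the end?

li $t6, 3 → $t6=3
li $t5, 9 → $t5=9
and $t6, $t6, 31 → $t6=3&31=3
srl $t6, $t6, 1 → $t6=3>>1=1
add $t6, $t6, 9 → $t6=1+9=10
sub $t5, $t5, 1 → $t5=9-1=8
cmp $t5, 5  (cmp 8,5)
bne L1: taken
and $t6, $t6, 31 → $t6=10&31=10
srl $t6, $t6, 1 → $t6=10>>1=5
add $t6, $t6, 9 → $t6=5+9=14
sub $t5, $t5, 1 → $t5=8-1=7
cmp $t5, 5  (cmp 7,5)
bne L1: taken
and $t6, $t6, 31 → $t6=14&31=14
srl $t6, $t6, 1 → $t6=14>>1=7
add $t6, $t6, 9 → $t6=7+9=16
sub $t5, $t5, 1 → $t5=7-1=6
cmp $t5, 5  (cmp 6,5)
bne L1: taken
and $t6, $t6, 31 → $t6=16&31=16
srl $t6, $t6, 1 → $t6=16>>1=8
add $t6, $t6, 9 → $t6=8+9=17
sub $t5, $t5, 1 → $t5=6-1=5
cmp $t5, 5  (cmp 5,5)
bne L1: not taken
halt.

17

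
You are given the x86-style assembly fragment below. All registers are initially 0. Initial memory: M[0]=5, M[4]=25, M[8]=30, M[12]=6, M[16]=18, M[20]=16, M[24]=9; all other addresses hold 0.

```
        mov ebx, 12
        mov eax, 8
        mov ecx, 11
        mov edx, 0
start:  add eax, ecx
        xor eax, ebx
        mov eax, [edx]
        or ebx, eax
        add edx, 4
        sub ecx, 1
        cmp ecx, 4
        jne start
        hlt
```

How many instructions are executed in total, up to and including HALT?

after mov ebx, 12: ebx=12
after mov eax, 8: eax=8
after mov ecx, 11: ecx=11
after mov edx, 0: edx=0
after add eax, ecx: eax=8+11=19
after xor eax, ebx: eax=19^12=31
after mov eax, [edx]: eax=M[0]=5
after or ebx, eax: ebx=12|5=13
after add edx, 4: edx=0+4=4
after sub ecx, 1: ecx=11-1=10
cmp ecx, 4  (cmp 10,4)
jne start: taken
after add eax, ecx: eax=5+10=15
after xor eax, ebx: eax=15^13=2
after mov eax, [edx]: eax=M[4]=25
after or ebx, eax: ebx=13|25=29
after add edx, 4: edx=4+4=8
after sub ecx, 1: ecx=10-1=9
cmp ecx, 4  (cmp 9,4)
jne start: taken
after add eax, ecx: eax=25+9=34
after xor eax, ebx: eax=34^29=63
after mov eax, [edx]: eax=M[8]=30
after or ebx, eax: ebx=29|30=31
after add edx, 4: edx=8+4=12
after sub ecx, 1: ecx=9-1=8
cmp ecx, 4  (cmp 8,4)
jne start: taken
after add eax, ecx: eax=30+8=38
after xor eax, ebx: eax=38^31=57
after mov eax, [edx]: eax=M[12]=6
after or ebx, eax: ebx=31|6=31
after add edx, 4: edx=12+4=16
after sub ecx, 1: ecx=8-1=7
cmp ecx, 4  (cmp 7,4)
jne start: taken
after add eax, ecx: eax=6+7=13
after xor eax, ebx: eax=13^31=18
after mov eax, [edx]: eax=M[16]=18
after or ebx, eax: ebx=31|18=31
after add edx, 4: edx=16+4=20
after sub ecx, 1: ecx=7-1=6
cmp ecx, 4  (cmp 6,4)
jne start: taken
after add eax, ecx: eax=18+6=24
after xor eax, ebx: eax=24^31=7
after mov eax, [edx]: eax=M[20]=16
after or ebx, eax: ebx=31|16=31
after add edx, 4: edx=20+4=24
after sub ecx, 1: ecx=6-1=5
cmp ecx, 4  (cmp 5,4)
jne start: taken
after add eax, ecx: eax=16+5=21
after xor eax, ebx: eax=21^31=10
after mov eax, [edx]: eax=M[24]=9
after or ebx, eax: ebx=31|9=31
after add edx, 4: edx=24+4=28
after sub ecx, 1: ecx=5-1=4
cmp ecx, 4  (cmp 4,4)
jne start: not taken
halt.
Total executed instructions: 61.

61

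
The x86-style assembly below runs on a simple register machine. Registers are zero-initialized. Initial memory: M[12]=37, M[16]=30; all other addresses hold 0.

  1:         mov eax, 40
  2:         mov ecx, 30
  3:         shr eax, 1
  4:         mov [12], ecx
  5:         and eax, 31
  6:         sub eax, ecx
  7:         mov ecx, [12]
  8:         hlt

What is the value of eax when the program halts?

-10

after mov eax, 40: eax=40
after mov ecx, 30: ecx=30
after shr eax, 1: eax=40>>1=20
mov [12], ecx → M[12]=30
after and eax, 31: eax=20&31=20
after sub eax, ecx: eax=20-30=-10
after mov ecx, [12]: ecx=M[12]=30
halt.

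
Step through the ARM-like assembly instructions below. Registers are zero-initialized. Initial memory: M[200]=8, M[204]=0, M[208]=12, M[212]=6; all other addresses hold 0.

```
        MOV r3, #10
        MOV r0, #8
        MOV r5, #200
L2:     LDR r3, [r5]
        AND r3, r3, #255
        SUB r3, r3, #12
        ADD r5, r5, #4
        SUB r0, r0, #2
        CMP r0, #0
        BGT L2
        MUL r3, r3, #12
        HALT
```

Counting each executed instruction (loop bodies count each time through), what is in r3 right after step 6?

MOV r3, #10 → r3=10
MOV r0, #8 → r0=8
MOV r5, #200 → r5=200
LDR r3, [r5] → r3=M[200]=8
AND r3, r3, #255 → r3=8&255=8
SUB r3, r3, #12 → r3=8-12=-4
After step 6: r3 = -4.

-4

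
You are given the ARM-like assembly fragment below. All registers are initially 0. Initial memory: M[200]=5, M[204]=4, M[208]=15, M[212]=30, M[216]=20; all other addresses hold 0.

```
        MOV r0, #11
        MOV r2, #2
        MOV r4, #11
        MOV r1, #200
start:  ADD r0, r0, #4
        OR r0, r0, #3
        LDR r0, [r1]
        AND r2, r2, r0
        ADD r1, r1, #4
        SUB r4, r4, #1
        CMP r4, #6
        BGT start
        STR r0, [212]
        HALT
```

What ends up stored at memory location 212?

20

after MOV r0, #11: r0=11
after MOV r2, #2: r2=2
after MOV r4, #11: r4=11
after MOV r1, #200: r1=200
after ADD r0, r0, #4: r0=11+4=15
after OR r0, r0, #3: r0=15|3=15
after LDR r0, [r1]: r0=M[200]=5
after AND r2, r2, r0: r2=2&5=0
after ADD r1, r1, #4: r1=200+4=204
after SUB r4, r4, #1: r4=11-1=10
CMP r4, #6  (cmp 10,6)
BGT start: taken
after ADD r0, r0, #4: r0=5+4=9
after OR r0, r0, #3: r0=9|3=11
after LDR r0, [r1]: r0=M[204]=4
after AND r2, r2, r0: r2=0&4=0
after ADD r1, r1, #4: r1=204+4=208
after SUB r4, r4, #1: r4=10-1=9
CMP r4, #6  (cmp 9,6)
BGT start: taken
after ADD r0, r0, #4: r0=4+4=8
after OR r0, r0, #3: r0=8|3=11
after LDR r0, [r1]: r0=M[208]=15
after AND r2, r2, r0: r2=0&15=0
after ADD r1, r1, #4: r1=208+4=212
after SUB r4, r4, #1: r4=9-1=8
CMP r4, #6  (cmp 8,6)
BGT start: taken
after ADD r0, r0, #4: r0=15+4=19
after OR r0, r0, #3: r0=19|3=19
after LDR r0, [r1]: r0=M[212]=30
after AND r2, r2, r0: r2=0&30=0
after ADD r1, r1, #4: r1=212+4=216
after SUB r4, r4, #1: r4=8-1=7
CMP r4, #6  (cmp 7,6)
BGT start: taken
after ADD r0, r0, #4: r0=30+4=34
after OR r0, r0, #3: r0=34|3=35
after LDR r0, [r1]: r0=M[216]=20
after AND r2, r2, r0: r2=0&20=0
after ADD r1, r1, #4: r1=216+4=220
after SUB r4, r4, #1: r4=7-1=6
CMP r4, #6  (cmp 6,6)
BGT start: not taken
STR r0, [212] → M[212]=20
halt.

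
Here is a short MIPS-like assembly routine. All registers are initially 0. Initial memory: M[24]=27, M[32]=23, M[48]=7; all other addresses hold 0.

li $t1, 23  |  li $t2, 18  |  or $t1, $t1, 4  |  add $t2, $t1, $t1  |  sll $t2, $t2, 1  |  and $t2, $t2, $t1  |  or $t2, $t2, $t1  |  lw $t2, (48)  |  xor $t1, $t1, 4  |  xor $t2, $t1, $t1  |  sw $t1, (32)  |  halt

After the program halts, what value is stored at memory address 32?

$t1=23
$t2=18
$t1=23|4=23
$t2=23+23=46
$t2=46<<1=92
$t2=92&23=20
$t2=20|23=23
$t2=M[48]=7
$t1=23^4=19
$t2=19^19=0
sw $t1, (32) → M[32]=19
halt.

19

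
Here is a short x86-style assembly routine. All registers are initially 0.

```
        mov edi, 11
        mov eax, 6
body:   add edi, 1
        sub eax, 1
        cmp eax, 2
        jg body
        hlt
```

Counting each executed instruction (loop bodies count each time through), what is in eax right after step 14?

mov edi, 11 → edi=11
mov eax, 6 → eax=6
add edi, 1 → edi=11+1=12
sub eax, 1 → eax=6-1=5
cmp eax, 2  (cmp 5,2)
jg body: taken
add edi, 1 → edi=12+1=13
sub eax, 1 → eax=5-1=4
cmp eax, 2  (cmp 4,2)
jg body: taken
add edi, 1 → edi=13+1=14
sub eax, 1 → eax=4-1=3
cmp eax, 2  (cmp 3,2)
jg body: taken
After step 14: eax = 3.

3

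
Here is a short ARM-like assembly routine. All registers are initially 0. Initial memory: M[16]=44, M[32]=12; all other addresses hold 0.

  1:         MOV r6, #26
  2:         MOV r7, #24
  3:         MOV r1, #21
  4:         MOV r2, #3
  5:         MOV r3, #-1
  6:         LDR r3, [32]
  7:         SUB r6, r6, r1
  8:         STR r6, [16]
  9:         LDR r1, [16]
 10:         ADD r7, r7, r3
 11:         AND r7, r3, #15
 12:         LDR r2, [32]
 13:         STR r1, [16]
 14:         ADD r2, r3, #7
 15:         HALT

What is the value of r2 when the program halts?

19

after MOV r6, #26: r6=26
after MOV r7, #24: r7=24
after MOV r1, #21: r1=21
after MOV r2, #3: r2=3
after MOV r3, #-1: r3=-1
after LDR r3, [32]: r3=M[32]=12
after SUB r6, r6, r1: r6=26-21=5
STR r6, [16] → M[16]=5
after LDR r1, [16]: r1=M[16]=5
after ADD r7, r7, r3: r7=24+12=36
after AND r7, r3, #15: r7=12&15=12
after LDR r2, [32]: r2=M[32]=12
STR r1, [16] → M[16]=5
after ADD r2, r3, #7: r2=12+7=19
halt.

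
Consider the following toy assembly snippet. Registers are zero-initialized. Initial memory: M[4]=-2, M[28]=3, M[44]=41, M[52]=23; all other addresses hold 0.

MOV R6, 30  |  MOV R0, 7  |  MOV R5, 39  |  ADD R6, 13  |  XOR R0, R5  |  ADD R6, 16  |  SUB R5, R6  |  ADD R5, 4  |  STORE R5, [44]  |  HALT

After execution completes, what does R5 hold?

-16

after MOV R6, 30: R6=30
after MOV R0, 7: R0=7
after MOV R5, 39: R5=39
after ADD R6, 13: R6=30+13=43
after XOR R0, R5: R0=7^39=32
after ADD R6, 16: R6=43+16=59
after SUB R5, R6: R5=39-59=-20
after ADD R5, 4: R5=(-20)+4=-16
STORE R5, [44] → M[44]=-16
halt.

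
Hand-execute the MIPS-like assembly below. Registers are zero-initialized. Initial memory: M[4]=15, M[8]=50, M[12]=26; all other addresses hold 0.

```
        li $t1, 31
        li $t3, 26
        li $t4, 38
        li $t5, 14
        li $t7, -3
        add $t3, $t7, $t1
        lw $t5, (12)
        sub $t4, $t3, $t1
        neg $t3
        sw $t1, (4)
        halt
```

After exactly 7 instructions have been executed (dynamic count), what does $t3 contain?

28

$t1=31
$t3=26
$t4=38
$t5=14
$t7=-3
$t3=(-3)+31=28
$t5=M[12]=26
After step 7: $t3 = 28.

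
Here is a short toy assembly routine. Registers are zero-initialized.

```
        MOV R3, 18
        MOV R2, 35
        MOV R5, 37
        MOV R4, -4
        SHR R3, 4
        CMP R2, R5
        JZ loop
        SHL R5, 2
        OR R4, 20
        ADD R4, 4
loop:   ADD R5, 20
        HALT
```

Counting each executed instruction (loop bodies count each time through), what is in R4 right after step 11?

R3=18
R2=35
R5=37
R4=-4
R3=18>>4=1
CMP R2, R5  (cmp 35,37)
JZ loop: not taken
R5=37<<2=148
R4=(-4)|20=-4
R4=(-4)+4=0
R5=148+20=168
After step 11: R4 = 0.

0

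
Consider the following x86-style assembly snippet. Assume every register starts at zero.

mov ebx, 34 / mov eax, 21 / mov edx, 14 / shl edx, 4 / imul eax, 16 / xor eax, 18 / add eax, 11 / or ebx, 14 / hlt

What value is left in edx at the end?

224

ebx=34
eax=21
edx=14
edx=14<<4=224
eax=21*16=336
eax=336^18=322
eax=322+11=333
ebx=34|14=46
halt.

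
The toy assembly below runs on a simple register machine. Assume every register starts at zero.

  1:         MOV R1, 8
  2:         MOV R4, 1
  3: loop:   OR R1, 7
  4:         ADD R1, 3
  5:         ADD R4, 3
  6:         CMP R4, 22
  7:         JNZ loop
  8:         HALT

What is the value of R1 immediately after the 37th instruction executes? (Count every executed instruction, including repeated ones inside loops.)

R1=8
R4=1
R1=8|7=15
R1=15+3=18
R4=1+3=4
CMP R4, 22  (cmp 4,22)
JNZ loop: taken
R1=18|7=23
R1=23+3=26
R4=4+3=7
CMP R4, 22  (cmp 7,22)
JNZ loop: taken
R1=26|7=31
R1=31+3=34
R4=7+3=10
CMP R4, 22  (cmp 10,22)
JNZ loop: taken
R1=34|7=39
R1=39+3=42
R4=10+3=13
CMP R4, 22  (cmp 13,22)
JNZ loop: taken
R1=42|7=47
R1=47+3=50
R4=13+3=16
CMP R4, 22  (cmp 16,22)
JNZ loop: taken
R1=50|7=55
R1=55+3=58
R4=16+3=19
CMP R4, 22  (cmp 19,22)
JNZ loop: taken
R1=58|7=63
R1=63+3=66
R4=19+3=22
CMP R4, 22  (cmp 22,22)
JNZ loop: not taken
After step 37: R1 = 66.

66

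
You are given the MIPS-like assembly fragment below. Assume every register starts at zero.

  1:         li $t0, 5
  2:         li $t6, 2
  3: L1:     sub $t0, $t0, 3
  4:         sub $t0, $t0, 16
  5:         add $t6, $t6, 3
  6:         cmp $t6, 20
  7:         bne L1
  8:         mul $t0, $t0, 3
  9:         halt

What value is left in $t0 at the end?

-327

after li $t0, 5: $t0=5
after li $t6, 2: $t6=2
after sub $t0, $t0, 3: $t0=5-3=2
after sub $t0, $t0, 16: $t0=2-16=-14
after add $t6, $t6, 3: $t6=2+3=5
cmp $t6, 20  (cmp 5,20)
bne L1: taken
after sub $t0, $t0, 3: $t0=(-14)-3=-17
after sub $t0, $t0, 16: $t0=(-17)-16=-33
after add $t6, $t6, 3: $t6=5+3=8
cmp $t6, 20  (cmp 8,20)
bne L1: taken
after sub $t0, $t0, 3: $t0=(-33)-3=-36
after sub $t0, $t0, 16: $t0=(-36)-16=-52
after add $t6, $t6, 3: $t6=8+3=11
cmp $t6, 20  (cmp 11,20)
bne L1: taken
after sub $t0, $t0, 3: $t0=(-52)-3=-55
after sub $t0, $t0, 16: $t0=(-55)-16=-71
after add $t6, $t6, 3: $t6=11+3=14
cmp $t6, 20  (cmp 14,20)
bne L1: taken
after sub $t0, $t0, 3: $t0=(-71)-3=-74
after sub $t0, $t0, 16: $t0=(-74)-16=-90
after add $t6, $t6, 3: $t6=14+3=17
cmp $t6, 20  (cmp 17,20)
bne L1: taken
after sub $t0, $t0, 3: $t0=(-90)-3=-93
after sub $t0, $t0, 16: $t0=(-93)-16=-109
after add $t6, $t6, 3: $t6=17+3=20
cmp $t6, 20  (cmp 20,20)
bne L1: not taken
after mul $t0, $t0, 3: $t0=(-109)*3=-327
halt.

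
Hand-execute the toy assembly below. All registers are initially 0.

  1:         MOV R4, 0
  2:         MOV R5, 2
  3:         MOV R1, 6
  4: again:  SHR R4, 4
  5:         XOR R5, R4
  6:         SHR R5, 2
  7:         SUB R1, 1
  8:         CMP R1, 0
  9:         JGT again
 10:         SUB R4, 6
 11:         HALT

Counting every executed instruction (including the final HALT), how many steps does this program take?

MOV R4, 0 → R4=0
MOV R5, 2 → R5=2
MOV R1, 6 → R1=6
SHR R4, 4 → R4=0>>4=0
XOR R5, R4 → R5=2^0=2
SHR R5, 2 → R5=2>>2=0
SUB R1, 1 → R1=6-1=5
CMP R1, 0  (cmp 5,0)
JGT again: taken
SHR R4, 4 → R4=0>>4=0
XOR R5, R4 → R5=0^0=0
SHR R5, 2 → R5=0>>2=0
SUB R1, 1 → R1=5-1=4
CMP R1, 0  (cmp 4,0)
JGT again: taken
SHR R4, 4 → R4=0>>4=0
XOR R5, R4 → R5=0^0=0
SHR R5, 2 → R5=0>>2=0
SUB R1, 1 → R1=4-1=3
CMP R1, 0  (cmp 3,0)
JGT again: taken
SHR R4, 4 → R4=0>>4=0
XOR R5, R4 → R5=0^0=0
SHR R5, 2 → R5=0>>2=0
SUB R1, 1 → R1=3-1=2
CMP R1, 0  (cmp 2,0)
JGT again: taken
SHR R4, 4 → R4=0>>4=0
XOR R5, R4 → R5=0^0=0
SHR R5, 2 → R5=0>>2=0
SUB R1, 1 → R1=2-1=1
CMP R1, 0  (cmp 1,0)
JGT again: taken
SHR R4, 4 → R4=0>>4=0
XOR R5, R4 → R5=0^0=0
SHR R5, 2 → R5=0>>2=0
SUB R1, 1 → R1=1-1=0
CMP R1, 0  (cmp 0,0)
JGT again: not taken
SUB R4, 6 → R4=0-6=-6
halt.
Total executed instructions: 41.

41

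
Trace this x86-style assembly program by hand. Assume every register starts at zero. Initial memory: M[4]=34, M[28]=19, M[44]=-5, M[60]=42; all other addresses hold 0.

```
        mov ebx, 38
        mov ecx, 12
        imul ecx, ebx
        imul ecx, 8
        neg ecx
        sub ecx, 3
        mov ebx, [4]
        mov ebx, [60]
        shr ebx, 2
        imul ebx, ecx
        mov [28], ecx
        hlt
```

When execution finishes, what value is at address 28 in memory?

ebx=38
ecx=12
ecx=12*38=456
ecx=456*8=3648
ecx=-(3648)=-3648
ecx=(-3648)-3=-3651
ebx=M[4]=34
ebx=M[60]=42
ebx=42>>2=10
ebx=10*(-3651)=-36510
mov [28], ecx → M[28]=-3651
halt.

-3651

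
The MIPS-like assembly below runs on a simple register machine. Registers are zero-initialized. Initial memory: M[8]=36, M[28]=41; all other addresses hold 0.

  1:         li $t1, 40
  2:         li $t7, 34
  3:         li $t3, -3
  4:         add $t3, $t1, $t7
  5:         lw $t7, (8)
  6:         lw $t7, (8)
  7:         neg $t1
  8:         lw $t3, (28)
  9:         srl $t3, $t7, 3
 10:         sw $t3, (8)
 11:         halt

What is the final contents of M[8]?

after li $t1, 40: $t1=40
after li $t7, 34: $t7=34
after li $t3, -3: $t3=-3
after add $t3, $t1, $t7: $t3=40+34=74
after lw $t7, (8): $t7=M[8]=36
after lw $t7, (8): $t7=M[8]=36
after neg $t1: $t1=-(40)=-40
after lw $t3, (28): $t3=M[28]=41
after srl $t3, $t7, 3: $t3=36>>3=4
sw $t3, (8) → M[8]=4
halt.

4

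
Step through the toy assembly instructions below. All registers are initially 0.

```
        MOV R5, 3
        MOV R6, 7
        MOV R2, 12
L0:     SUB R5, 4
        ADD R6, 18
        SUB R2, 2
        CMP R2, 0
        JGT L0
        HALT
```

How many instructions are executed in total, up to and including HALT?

34

R5=3
R6=7
R2=12
R5=3-4=-1
R6=7+18=25
R2=12-2=10
CMP R2, 0  (cmp 10,0)
JGT L0: taken
R5=(-1)-4=-5
R6=25+18=43
R2=10-2=8
CMP R2, 0  (cmp 8,0)
JGT L0: taken
R5=(-5)-4=-9
R6=43+18=61
R2=8-2=6
CMP R2, 0  (cmp 6,0)
JGT L0: taken
R5=(-9)-4=-13
R6=61+18=79
R2=6-2=4
CMP R2, 0  (cmp 4,0)
JGT L0: taken
R5=(-13)-4=-17
R6=79+18=97
R2=4-2=2
CMP R2, 0  (cmp 2,0)
JGT L0: taken
R5=(-17)-4=-21
R6=97+18=115
R2=2-2=0
CMP R2, 0  (cmp 0,0)
JGT L0: not taken
halt.
Total executed instructions: 34.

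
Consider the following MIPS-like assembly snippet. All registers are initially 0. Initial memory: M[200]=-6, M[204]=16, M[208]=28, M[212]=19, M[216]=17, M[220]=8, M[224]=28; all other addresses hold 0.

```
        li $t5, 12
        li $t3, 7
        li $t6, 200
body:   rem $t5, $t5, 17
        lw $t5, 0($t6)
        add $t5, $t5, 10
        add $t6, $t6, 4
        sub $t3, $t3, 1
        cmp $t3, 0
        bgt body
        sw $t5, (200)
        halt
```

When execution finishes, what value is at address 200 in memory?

$t5=12
$t3=7
$t6=200
$t5=12%17=12
$t5=M[200]=-6
$t5=(-6)+10=4
$t6=200+4=204
$t3=7-1=6
cmp $t3, 0  (cmp 6,0)
bgt body: taken
$t5=4%17=4
$t5=M[204]=16
$t5=16+10=26
$t6=204+4=208
$t3=6-1=5
cmp $t3, 0  (cmp 5,0)
bgt body: taken
$t5=26%17=9
$t5=M[208]=28
$t5=28+10=38
$t6=208+4=212
$t3=5-1=4
cmp $t3, 0  (cmp 4,0)
bgt body: taken
$t5=38%17=4
$t5=M[212]=19
$t5=19+10=29
$t6=212+4=216
$t3=4-1=3
cmp $t3, 0  (cmp 3,0)
bgt body: taken
$t5=29%17=12
$t5=M[216]=17
$t5=17+10=27
$t6=216+4=220
$t3=3-1=2
cmp $t3, 0  (cmp 2,0)
bgt body: taken
$t5=27%17=10
$t5=M[220]=8
$t5=8+10=18
$t6=220+4=224
$t3=2-1=1
cmp $t3, 0  (cmp 1,0)
bgt body: taken
$t5=18%17=1
$t5=M[224]=28
$t5=28+10=38
$t6=224+4=228
$t3=1-1=0
cmp $t3, 0  (cmp 0,0)
bgt body: not taken
sw $t5, (200) → M[200]=38
halt.

38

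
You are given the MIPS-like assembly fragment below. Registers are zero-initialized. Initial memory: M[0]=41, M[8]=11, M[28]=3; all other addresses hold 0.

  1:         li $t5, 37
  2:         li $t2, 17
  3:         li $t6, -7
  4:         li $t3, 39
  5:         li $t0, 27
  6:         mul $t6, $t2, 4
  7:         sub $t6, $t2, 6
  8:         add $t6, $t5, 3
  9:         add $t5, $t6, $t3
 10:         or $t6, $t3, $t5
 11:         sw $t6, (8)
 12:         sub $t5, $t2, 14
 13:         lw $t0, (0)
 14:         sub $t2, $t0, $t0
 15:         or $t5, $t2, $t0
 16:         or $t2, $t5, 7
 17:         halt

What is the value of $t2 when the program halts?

47

$t5=37
$t2=17
$t6=-7
$t3=39
$t0=27
$t6=17*4=68
$t6=17-6=11
$t6=37+3=40
$t5=40+39=79
$t6=39|79=111
sw $t6, (8) → M[8]=111
$t5=17-14=3
$t0=M[0]=41
$t2=41-41=0
$t5=0|41=41
$t2=41|7=47
halt.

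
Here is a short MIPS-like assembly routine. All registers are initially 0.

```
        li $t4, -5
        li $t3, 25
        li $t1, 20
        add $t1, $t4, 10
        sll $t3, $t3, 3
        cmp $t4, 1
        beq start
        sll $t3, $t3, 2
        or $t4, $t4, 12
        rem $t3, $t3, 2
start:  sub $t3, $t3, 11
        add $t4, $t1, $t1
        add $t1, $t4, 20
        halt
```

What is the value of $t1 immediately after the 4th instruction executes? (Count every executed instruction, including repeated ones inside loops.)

after li $t4, -5: $t4=-5
after li $t3, 25: $t3=25
after li $t1, 20: $t1=20
after add $t1, $t4, 10: $t1=(-5)+10=5
After step 4: $t1 = 5.

5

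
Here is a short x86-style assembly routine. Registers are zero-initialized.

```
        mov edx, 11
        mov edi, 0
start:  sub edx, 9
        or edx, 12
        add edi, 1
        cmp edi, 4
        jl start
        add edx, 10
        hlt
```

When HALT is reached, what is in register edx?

25

mov edx, 11 → edx=11
mov edi, 0 → edi=0
sub edx, 9 → edx=11-9=2
or edx, 12 → edx=2|12=14
add edi, 1 → edi=0+1=1
cmp edi, 4  (cmp 1,4)
jl start: taken
sub edx, 9 → edx=14-9=5
or edx, 12 → edx=5|12=13
add edi, 1 → edi=1+1=2
cmp edi, 4  (cmp 2,4)
jl start: taken
sub edx, 9 → edx=13-9=4
or edx, 12 → edx=4|12=12
add edi, 1 → edi=2+1=3
cmp edi, 4  (cmp 3,4)
jl start: taken
sub edx, 9 → edx=12-9=3
or edx, 12 → edx=3|12=15
add edi, 1 → edi=3+1=4
cmp edi, 4  (cmp 4,4)
jl start: not taken
add edx, 10 → edx=15+10=25
halt.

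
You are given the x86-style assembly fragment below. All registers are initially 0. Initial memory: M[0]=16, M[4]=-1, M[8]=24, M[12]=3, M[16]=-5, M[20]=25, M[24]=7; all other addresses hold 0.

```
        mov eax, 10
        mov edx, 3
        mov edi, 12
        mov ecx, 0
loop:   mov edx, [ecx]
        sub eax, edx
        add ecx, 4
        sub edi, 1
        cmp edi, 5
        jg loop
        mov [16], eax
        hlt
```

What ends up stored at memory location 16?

after mov eax, 10: eax=10
after mov edx, 3: edx=3
after mov edi, 12: edi=12
after mov ecx, 0: ecx=0
after mov edx, [ecx]: edx=M[0]=16
after sub eax, edx: eax=10-16=-6
after add ecx, 4: ecx=0+4=4
after sub edi, 1: edi=12-1=11
cmp edi, 5  (cmp 11,5)
jg loop: taken
after mov edx, [ecx]: edx=M[4]=-1
after sub eax, edx: eax=(-6)-(-1)=-5
after add ecx, 4: ecx=4+4=8
after sub edi, 1: edi=11-1=10
cmp edi, 5  (cmp 10,5)
jg loop: taken
after mov edx, [ecx]: edx=M[8]=24
after sub eax, edx: eax=(-5)-24=-29
after add ecx, 4: ecx=8+4=12
after sub edi, 1: edi=10-1=9
cmp edi, 5  (cmp 9,5)
jg loop: taken
after mov edx, [ecx]: edx=M[12]=3
after sub eax, edx: eax=(-29)-3=-32
after add ecx, 4: ecx=12+4=16
after sub edi, 1: edi=9-1=8
cmp edi, 5  (cmp 8,5)
jg loop: taken
after mov edx, [ecx]: edx=M[16]=-5
after sub eax, edx: eax=(-32)-(-5)=-27
after add ecx, 4: ecx=16+4=20
after sub edi, 1: edi=8-1=7
cmp edi, 5  (cmp 7,5)
jg loop: taken
after mov edx, [ecx]: edx=M[20]=25
after sub eax, edx: eax=(-27)-25=-52
after add ecx, 4: ecx=20+4=24
after sub edi, 1: edi=7-1=6
cmp edi, 5  (cmp 6,5)
jg loop: taken
after mov edx, [ecx]: edx=M[24]=7
after sub eax, edx: eax=(-52)-7=-59
after add ecx, 4: ecx=24+4=28
after sub edi, 1: edi=6-1=5
cmp edi, 5  (cmp 5,5)
jg loop: not taken
mov [16], eax → M[16]=-59
halt.

-59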